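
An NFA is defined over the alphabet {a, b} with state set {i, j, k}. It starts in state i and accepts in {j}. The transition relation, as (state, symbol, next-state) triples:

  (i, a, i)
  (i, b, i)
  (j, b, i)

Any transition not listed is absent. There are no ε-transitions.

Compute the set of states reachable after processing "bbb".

Start in {i}.
Read 'b': i→{i}; now {i}.
Read 'b': i→{i}; now {i}.
Read 'b': i→{i}; now {i}.

{i}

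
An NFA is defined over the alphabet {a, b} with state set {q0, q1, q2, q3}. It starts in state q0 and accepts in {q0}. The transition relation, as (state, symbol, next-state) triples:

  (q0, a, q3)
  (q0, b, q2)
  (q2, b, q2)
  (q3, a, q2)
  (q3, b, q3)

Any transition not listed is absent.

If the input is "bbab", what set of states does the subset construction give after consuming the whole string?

∅

Start in {q0}.
Read 'b': q0→{q2}; now {q2}.
Read 'b': q2→{q2}; now {q2}.
Read 'a': q2→∅; now ∅.
The set is empty and remains empty for the remaining 1 symbol.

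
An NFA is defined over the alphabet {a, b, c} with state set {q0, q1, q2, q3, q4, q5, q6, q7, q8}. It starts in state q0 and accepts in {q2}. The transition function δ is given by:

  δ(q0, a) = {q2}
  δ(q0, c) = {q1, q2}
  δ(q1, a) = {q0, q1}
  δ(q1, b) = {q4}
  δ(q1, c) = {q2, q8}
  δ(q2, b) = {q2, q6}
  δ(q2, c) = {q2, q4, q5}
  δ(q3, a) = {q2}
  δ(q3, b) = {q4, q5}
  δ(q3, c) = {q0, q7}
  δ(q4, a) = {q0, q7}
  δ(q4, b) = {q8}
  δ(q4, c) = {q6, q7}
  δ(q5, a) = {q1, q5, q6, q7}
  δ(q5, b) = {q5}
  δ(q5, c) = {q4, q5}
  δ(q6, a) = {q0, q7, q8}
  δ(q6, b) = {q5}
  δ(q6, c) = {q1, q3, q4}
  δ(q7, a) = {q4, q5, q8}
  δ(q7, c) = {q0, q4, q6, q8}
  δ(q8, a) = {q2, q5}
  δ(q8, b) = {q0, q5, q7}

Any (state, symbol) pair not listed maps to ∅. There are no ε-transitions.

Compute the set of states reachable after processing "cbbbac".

Start in {q0}.
Read 'c': q0→{q1, q2}; now {q1, q2}.
Read 'b': q1→{q4}, q2→{q2, q6}; now {q2, q4, q6}.
Read 'b': q2→{q2, q6}, q4→{q8}, q6→{q5}; now {q2, q5, q6, q8}.
Read 'b': q2→{q2, q6}, q5→{q5}, q6→{q5}, q8→{q0, q5, q7}; now {q0, q2, q5, q6, q7}.
Read 'a': q0→{q2}, q2→∅, q5→{q1, q5, q6, q7}, q6→{q0, q7, q8}, q7→{q4, q5, q8}; now {q0, q1, q2, q4, q5, q6, q7, q8}.
Read 'c': q0→{q1, q2}, q1→{q2, q8}, q2→{q2, q4, q5}, q4→{q6, q7}, q5→{q4, q5}, q6→{q1, q3, q4}, q7→{q0, q4, q6, q8}, q8→∅; now {q0, q1, q2, q3, q4, q5, q6, q7, q8}.

{q0, q1, q2, q3, q4, q5, q6, q7, q8}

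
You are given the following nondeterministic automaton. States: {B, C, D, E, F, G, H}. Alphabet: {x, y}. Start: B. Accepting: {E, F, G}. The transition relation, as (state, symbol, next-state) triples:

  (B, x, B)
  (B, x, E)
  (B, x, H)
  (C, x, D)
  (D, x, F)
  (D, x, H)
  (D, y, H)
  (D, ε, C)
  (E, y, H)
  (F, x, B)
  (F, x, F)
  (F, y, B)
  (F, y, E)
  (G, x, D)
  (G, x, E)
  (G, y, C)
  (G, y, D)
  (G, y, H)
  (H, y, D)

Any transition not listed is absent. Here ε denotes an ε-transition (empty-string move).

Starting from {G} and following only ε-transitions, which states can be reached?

{G}

Begin with {G}.
No ε-moves leave this set, so the closure equals the set itself.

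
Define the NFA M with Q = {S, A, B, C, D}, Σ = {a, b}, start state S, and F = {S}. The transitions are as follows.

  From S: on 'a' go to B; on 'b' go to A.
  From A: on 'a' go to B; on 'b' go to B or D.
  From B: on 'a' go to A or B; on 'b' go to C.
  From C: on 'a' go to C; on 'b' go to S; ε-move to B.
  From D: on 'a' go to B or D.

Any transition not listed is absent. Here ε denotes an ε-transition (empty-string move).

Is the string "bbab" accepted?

No

Start in {S}.
Read 'b': {S} → {A}.
Read 'b': {A} → {B, D}.
Read 'a': {B, D} → {A, B, D}.
Read 'b': {A, B, D} → {B, C, D}.
The final set {B, C, D} contains no accepting state.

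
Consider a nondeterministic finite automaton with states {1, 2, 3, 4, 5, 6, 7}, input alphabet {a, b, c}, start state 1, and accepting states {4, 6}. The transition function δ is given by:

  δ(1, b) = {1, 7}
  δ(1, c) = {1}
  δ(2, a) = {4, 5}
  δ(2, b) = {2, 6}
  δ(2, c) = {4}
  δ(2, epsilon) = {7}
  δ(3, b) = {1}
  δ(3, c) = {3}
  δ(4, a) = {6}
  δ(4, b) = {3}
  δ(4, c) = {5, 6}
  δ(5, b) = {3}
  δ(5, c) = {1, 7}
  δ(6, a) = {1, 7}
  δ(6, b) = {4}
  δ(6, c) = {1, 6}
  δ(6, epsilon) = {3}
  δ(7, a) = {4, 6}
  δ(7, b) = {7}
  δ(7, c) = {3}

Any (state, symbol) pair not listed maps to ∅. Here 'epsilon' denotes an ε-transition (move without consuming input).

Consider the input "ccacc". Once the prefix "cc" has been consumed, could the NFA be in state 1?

Yes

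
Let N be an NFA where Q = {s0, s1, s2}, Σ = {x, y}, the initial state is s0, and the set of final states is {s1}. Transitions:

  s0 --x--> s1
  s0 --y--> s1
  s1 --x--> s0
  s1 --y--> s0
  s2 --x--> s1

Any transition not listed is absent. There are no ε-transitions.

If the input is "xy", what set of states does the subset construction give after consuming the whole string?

{s0}

Start in {s0}.
Read 'x': {s0} → {s1}.
Read 'y': {s1} → {s0}.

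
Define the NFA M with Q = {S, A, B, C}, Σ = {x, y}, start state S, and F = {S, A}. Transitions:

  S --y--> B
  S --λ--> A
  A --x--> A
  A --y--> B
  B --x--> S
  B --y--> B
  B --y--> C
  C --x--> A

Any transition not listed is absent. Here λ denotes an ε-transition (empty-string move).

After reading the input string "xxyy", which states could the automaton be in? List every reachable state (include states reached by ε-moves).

{B, C}

Start: ε-closure({S}) = {S, A}.
Read 'x': S→∅, A→{A}; now {A}.
Read 'x': A→{A}; now {A}.
Read 'y': A→{B}; now {B}.
Read 'y': B→{B, C}; now {B, C}.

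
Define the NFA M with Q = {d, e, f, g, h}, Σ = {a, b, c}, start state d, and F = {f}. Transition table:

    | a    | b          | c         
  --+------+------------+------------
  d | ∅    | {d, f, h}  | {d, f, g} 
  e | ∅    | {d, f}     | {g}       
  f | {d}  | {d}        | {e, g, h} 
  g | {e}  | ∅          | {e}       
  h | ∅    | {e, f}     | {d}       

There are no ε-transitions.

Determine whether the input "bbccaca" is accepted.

Start in {d}.
Read 'b': d→{d, f, h}; now {d, f, h}.
Read 'b': d→{d, f, h}, f→{d}, h→{e, f}; now {d, e, f, h}.
Read 'c': d→{d, f, g}, e→{g}, f→{e, g, h}, h→{d}; now {d, e, f, g, h}.
Read 'c': d→{d, f, g}, e→{g}, f→{e, g, h}, g→{e}, h→{d}; now {d, e, f, g, h}.
Read 'a': d→∅, e→∅, f→{d}, g→{e}, h→∅; now {d, e}.
Read 'c': d→{d, f, g}, e→{g}; now {d, f, g}.
Read 'a': d→∅, f→{d}, g→{e}; now {d, e}.
The final set {d, e} contains no accepting state.

No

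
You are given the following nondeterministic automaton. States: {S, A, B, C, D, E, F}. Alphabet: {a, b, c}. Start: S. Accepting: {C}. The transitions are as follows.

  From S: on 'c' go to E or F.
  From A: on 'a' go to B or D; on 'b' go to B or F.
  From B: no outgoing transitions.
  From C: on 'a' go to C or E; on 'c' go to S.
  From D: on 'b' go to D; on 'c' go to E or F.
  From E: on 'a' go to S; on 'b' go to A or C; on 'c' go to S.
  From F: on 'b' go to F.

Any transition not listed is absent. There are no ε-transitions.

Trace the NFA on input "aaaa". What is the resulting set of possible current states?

Start in {S}.
Read 'a': {S} → ∅.
The set is empty and remains empty for the remaining 3 symbols.

∅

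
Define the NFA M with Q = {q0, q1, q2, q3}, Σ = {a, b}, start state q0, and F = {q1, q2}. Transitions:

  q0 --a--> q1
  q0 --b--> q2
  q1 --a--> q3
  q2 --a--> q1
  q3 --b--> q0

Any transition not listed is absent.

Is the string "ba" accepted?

Yes

Start in {q0}.
Read 'b': q0→{q2}; now {q2}.
Read 'a': q2→{q1}; now {q1}.
The final set {q1} contains the accepting state q1.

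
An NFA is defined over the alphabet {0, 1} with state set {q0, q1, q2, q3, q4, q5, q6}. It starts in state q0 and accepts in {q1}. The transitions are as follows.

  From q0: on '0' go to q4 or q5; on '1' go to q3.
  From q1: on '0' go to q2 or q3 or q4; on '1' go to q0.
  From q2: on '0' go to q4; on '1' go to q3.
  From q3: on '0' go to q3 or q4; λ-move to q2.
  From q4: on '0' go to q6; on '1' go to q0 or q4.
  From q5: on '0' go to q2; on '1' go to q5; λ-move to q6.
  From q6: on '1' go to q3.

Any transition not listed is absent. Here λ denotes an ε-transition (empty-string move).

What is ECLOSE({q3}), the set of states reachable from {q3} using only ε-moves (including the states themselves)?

Begin with {q3}.
ε-move q3 → q2; add q2.

{q2, q3}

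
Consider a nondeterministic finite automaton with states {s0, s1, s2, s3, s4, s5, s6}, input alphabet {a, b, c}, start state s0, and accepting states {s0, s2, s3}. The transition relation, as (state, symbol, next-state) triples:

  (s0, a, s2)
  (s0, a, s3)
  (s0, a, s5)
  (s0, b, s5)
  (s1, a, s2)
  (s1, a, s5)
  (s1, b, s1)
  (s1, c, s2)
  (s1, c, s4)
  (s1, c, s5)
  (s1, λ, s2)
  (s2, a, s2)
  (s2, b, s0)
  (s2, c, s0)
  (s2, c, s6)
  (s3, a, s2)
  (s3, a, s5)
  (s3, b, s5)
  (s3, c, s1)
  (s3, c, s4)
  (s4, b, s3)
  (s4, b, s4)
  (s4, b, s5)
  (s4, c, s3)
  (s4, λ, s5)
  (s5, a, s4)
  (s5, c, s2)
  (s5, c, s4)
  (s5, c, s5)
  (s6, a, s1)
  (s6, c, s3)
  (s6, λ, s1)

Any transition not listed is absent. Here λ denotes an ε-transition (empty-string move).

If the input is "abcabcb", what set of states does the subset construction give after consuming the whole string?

Start in {s0}.
Read 'a': s0→{s2, s3, s5}; now {s2, s3, s5}.
Read 'b': s2→{s0}, s3→{s5}, s5→∅; now {s0, s5}.
Read 'c': s0→∅, s5→{s2, s4, s5}; now {s2, s4, s5}.
Read 'a': s2→{s2}, s4→∅, s5→{s4}; union {s2, s4}; ε-closure = {s2, s4, s5}.
Read 'b': s2→{s0}, s4→{s3, s4, s5}, s5→∅; now {s0, s3, s4, s5}.
Read 'c': s0→∅, s3→{s1, s4}, s4→{s3}, s5→{s2, s4, s5}; now {s1, s2, s3, s4, s5}.
Read 'b': s1→{s1}, s2→{s0}, s3→{s5}, s4→{s3, s4, s5}, s5→∅; union {s0, s1, s3, s4, s5}; ε-closure = {s0, s1, s2, s3, s4, s5}.

{s0, s1, s2, s3, s4, s5}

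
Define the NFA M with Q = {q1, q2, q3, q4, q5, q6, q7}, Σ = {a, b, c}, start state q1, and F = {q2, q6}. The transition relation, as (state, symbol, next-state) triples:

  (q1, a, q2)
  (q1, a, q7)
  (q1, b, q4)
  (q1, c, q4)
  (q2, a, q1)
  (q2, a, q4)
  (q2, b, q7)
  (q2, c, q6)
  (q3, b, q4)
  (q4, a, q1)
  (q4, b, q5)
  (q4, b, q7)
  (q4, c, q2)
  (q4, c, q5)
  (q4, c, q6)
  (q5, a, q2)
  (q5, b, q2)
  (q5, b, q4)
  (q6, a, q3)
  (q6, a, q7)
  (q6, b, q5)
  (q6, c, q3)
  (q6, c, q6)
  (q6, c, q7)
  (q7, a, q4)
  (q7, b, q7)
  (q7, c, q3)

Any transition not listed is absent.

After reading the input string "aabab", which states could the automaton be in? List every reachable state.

Start in {q1}.
Read 'a': {q1} → {q2, q7}.
Read 'a': {q2, q7} → {q1, q4}.
Read 'b': {q1, q4} → {q4, q5, q7}.
Read 'a': {q4, q5, q7} → {q1, q2, q4}.
Read 'b': {q1, q2, q4} → {q4, q5, q7}.

{q4, q5, q7}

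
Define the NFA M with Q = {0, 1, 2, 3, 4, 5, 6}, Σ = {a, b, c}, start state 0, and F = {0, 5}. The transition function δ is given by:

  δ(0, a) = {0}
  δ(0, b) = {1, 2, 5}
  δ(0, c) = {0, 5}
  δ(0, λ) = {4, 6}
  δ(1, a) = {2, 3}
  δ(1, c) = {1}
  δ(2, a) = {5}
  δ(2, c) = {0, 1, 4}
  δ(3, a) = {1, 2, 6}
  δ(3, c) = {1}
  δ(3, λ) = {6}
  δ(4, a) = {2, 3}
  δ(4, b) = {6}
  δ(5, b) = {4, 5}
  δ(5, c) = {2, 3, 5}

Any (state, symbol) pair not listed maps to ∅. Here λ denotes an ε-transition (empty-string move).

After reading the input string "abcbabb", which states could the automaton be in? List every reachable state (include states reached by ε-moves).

{4, 5, 6}

Start: ε-closure({0}) = {0, 4, 6}.
Read 'a': 0→{0}, 4→{2, 3}, 6→∅; union {0, 2, 3}; ε-closure = {0, 2, 3, 4, 6}.
Read 'b': 0→{1, 2, 5}, 2→∅, 3→∅, 4→{6}, 6→∅; now {1, 2, 5, 6}.
Read 'c': 1→{1}, 2→{0, 1, 4}, 5→{2, 3, 5}, 6→∅; union {0, 1, 2, 3, 4, 5}; ε-closure = {0, 1, 2, 3, 4, 5, 6}.
Read 'b': 0→{1, 2, 5}, 1→∅, 2→∅, 3→∅, 4→{6}, 5→{4, 5}, 6→∅; now {1, 2, 4, 5, 6}.
Read 'a': 1→{2, 3}, 2→{5}, 4→{2, 3}, 5→∅, 6→∅; union {2, 3, 5}; ε-closure = {2, 3, 5, 6}.
Read 'b': 2→∅, 3→∅, 5→{4, 5}, 6→∅; now {4, 5}.
Read 'b': 4→{6}, 5→{4, 5}; now {4, 5, 6}.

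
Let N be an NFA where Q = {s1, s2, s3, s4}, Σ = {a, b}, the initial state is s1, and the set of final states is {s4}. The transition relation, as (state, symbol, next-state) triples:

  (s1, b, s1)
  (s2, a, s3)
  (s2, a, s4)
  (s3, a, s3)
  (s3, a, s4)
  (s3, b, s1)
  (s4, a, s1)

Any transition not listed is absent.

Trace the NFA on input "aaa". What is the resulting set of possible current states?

∅

Start in {s1}.
Read 'a': {s1} → ∅.
The set is empty and remains empty for the remaining 2 symbols.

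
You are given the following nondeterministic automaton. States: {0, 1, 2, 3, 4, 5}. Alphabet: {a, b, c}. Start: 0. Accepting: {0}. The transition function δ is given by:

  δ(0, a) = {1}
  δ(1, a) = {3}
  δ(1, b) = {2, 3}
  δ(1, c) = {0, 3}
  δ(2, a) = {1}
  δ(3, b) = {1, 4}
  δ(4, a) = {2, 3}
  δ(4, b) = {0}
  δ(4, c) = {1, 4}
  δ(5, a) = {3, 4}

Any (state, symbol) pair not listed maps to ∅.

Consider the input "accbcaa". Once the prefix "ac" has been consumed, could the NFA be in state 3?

Yes

Start in {0}.
Read 'a': 0→{1}; now {1}.
Read 'c': 1→{0, 3}; now {0, 3}.
State 3 is in {0, 3}.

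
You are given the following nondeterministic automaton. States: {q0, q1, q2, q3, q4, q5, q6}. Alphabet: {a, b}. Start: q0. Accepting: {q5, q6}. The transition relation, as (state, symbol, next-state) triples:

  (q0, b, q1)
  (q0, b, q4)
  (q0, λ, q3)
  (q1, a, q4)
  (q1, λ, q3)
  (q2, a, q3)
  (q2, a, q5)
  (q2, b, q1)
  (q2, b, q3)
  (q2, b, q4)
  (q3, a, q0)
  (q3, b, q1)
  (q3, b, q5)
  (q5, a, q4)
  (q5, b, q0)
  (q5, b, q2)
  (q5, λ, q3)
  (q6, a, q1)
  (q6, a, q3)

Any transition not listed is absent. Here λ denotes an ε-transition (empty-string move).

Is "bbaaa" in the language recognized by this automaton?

No

Start: ε-closure({q0}) = {q0, q3}.
Read 'b': {q0, q3} → {q1, q3, q4, q5}.
Read 'b': {q1, q3, q4, q5} → {q0, q1, q2, q3, q5}.
Read 'a': {q0, q1, q2, q3, q5} → {q0, q3, q4, q5}.
Read 'a': {q0, q3, q4, q5} → {q0, q3, q4}.
Read 'a': {q0, q3, q4} → {q0, q3}.
The final set {q0, q3} contains no accepting state.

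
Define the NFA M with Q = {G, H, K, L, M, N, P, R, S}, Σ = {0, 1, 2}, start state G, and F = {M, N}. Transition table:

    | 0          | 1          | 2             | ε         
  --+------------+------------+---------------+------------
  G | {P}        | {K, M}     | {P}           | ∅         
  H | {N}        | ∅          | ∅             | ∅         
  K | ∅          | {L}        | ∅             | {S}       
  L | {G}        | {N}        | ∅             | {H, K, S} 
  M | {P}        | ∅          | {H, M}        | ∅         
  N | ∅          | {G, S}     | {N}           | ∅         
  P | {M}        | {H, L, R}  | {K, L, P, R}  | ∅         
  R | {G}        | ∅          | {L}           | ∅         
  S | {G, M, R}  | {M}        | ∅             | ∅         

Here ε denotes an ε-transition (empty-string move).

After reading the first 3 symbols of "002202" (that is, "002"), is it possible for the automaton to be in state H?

Start in {G}.
Read '0': {G} → {P}.
Read '0': {P} → {M}.
Read '2': {M} → {H, M}.
State H is in {H, M}.

Yes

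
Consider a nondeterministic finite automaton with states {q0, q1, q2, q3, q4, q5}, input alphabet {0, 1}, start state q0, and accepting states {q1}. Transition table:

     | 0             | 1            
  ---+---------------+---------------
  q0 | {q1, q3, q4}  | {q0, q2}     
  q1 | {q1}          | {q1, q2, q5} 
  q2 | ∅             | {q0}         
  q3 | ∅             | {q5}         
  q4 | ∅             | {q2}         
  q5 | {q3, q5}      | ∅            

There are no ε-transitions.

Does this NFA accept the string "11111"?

Start in {q0}.
Read '1': {q0} → {q0, q2}.
Read '1': {q0, q2} → {q0, q2}.
Read '1': {q0, q2} → {q0, q2}.
Read '1': {q0, q2} → {q0, q2}.
Read '1': {q0, q2} → {q0, q2}.
The final set {q0, q2} contains no accepting state.

No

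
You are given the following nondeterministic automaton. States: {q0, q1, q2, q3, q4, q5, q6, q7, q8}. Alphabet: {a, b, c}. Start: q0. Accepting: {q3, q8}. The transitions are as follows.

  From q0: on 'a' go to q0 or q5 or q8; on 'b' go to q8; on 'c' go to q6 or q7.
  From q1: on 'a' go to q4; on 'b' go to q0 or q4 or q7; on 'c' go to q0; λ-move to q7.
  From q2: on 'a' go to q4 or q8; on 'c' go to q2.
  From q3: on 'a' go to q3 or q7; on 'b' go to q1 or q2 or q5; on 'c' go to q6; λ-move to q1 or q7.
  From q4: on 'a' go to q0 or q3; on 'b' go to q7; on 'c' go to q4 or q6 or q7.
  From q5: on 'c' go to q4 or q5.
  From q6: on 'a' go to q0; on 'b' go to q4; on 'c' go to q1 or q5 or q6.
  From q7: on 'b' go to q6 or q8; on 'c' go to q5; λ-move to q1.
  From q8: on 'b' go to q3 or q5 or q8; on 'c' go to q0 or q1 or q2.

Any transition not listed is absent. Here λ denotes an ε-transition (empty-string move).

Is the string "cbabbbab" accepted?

Start in {q0}.
Read 'c': {q0} → {q1, q6, q7}.
Read 'b': {q1, q6, q7} → {q0, q1, q4, q6, q7, q8}.
Read 'a': {q0, q1, q4, q6, q7, q8} → {q0, q1, q3, q4, q5, q7, q8}.
Read 'b': {q0, q1, q3, q4, q5, q7, q8} → {q0, q1, q2, q3, q4, q5, q6, q7, q8}.
Read 'b': {q0, q1, q2, q3, q4, q5, q6, q7, q8} → {q0, q1, q2, q3, q4, q5, q6, q7, q8}.
Read 'b': {q0, q1, q2, q3, q4, q5, q6, q7, q8} → {q0, q1, q2, q3, q4, q5, q6, q7, q8}.
Read 'a': {q0, q1, q2, q3, q4, q5, q6, q7, q8} → {q0, q1, q3, q4, q5, q7, q8}.
Read 'b': {q0, q1, q3, q4, q5, q7, q8} → {q0, q1, q2, q3, q4, q5, q6, q7, q8}.
The final set {q0, q1, q2, q3, q4, q5, q6, q7, q8} contains the accepting states q3, q8.

Yes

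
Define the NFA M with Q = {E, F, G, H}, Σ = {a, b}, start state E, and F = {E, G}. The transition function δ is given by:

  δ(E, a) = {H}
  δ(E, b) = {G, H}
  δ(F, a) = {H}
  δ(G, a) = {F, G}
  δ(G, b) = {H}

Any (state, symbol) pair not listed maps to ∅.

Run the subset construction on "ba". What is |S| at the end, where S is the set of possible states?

2

Start in {E}.
Read 'b': E→{G, H}; now {G, H}.
Read 'a': G→{F, G}, H→∅; now {F, G}.
That set has 2 states.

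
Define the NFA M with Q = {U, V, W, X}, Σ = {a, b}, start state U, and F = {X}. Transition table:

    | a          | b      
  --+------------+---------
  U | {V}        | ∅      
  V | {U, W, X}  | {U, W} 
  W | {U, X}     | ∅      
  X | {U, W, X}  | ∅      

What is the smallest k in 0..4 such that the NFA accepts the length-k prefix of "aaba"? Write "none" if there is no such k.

Start in {U}.
Read 'a': {U} → {V}.
Read 'a': {V} → {U, W, X}.
None of the earlier sets intersect F, but {U, W, X} does.

2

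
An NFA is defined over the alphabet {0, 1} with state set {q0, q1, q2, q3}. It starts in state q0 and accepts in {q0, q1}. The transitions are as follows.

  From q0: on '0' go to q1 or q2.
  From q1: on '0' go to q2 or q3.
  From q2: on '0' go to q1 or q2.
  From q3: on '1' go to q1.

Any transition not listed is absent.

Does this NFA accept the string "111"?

Start in {q0}.
Read '1': q0→∅; now ∅.
The set is empty and remains empty for the remaining 2 symbols.
The final set ∅ contains no accepting state.

No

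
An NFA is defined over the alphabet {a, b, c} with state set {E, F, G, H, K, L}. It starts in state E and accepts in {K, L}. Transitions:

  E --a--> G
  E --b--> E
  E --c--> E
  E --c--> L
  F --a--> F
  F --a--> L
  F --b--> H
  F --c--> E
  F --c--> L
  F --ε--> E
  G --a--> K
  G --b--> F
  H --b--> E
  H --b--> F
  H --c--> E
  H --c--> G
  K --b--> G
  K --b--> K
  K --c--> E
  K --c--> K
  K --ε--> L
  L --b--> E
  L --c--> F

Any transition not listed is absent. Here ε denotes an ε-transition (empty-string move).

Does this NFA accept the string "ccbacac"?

No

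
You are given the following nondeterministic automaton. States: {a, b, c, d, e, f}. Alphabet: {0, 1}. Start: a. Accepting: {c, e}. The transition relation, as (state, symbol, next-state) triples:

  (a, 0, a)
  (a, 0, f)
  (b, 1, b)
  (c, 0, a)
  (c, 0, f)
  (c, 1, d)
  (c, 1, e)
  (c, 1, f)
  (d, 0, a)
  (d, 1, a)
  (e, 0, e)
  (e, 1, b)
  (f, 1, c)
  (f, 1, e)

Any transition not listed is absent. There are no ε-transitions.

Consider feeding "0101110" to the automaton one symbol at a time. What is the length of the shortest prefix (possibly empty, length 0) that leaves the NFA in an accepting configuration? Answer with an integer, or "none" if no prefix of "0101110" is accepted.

2

Start in {a}.
Read '0': {a} → {a, f}.
Read '1': {a, f} → {c, e}.
None of the earlier sets intersect F, but {c, e} does.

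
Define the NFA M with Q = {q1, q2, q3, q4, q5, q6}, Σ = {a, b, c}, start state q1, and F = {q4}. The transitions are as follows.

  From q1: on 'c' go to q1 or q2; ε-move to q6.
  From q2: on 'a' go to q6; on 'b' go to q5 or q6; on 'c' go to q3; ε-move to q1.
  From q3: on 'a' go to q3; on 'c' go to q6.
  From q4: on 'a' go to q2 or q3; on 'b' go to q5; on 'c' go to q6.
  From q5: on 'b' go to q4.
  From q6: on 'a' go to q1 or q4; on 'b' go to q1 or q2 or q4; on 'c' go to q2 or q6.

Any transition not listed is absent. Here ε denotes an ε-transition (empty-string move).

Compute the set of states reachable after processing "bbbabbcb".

{q1, q2, q4, q5, q6}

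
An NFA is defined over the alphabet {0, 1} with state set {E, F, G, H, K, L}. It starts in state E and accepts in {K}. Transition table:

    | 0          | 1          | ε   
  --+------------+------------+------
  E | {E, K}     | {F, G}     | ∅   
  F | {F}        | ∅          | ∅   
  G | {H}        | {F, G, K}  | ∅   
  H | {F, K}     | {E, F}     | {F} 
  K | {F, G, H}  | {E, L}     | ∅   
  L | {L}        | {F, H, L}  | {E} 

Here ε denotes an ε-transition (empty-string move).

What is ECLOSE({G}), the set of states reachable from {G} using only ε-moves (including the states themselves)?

Begin with {G}.
No ε-moves leave this set, so the closure equals the set itself.

{G}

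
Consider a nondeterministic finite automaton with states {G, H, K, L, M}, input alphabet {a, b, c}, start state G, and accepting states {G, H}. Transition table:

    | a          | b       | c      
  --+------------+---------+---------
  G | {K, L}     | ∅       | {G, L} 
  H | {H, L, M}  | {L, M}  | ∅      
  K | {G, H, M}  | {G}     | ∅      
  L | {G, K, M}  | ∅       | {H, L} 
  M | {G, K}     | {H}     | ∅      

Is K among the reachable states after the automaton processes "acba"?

Yes

Start in {G}.
Read 'a': G→{K, L}; now {K, L}.
Read 'c': K→∅, L→{H, L}; now {H, L}.
Read 'b': H→{L, M}, L→∅; now {L, M}.
Read 'a': L→{G, K, M}, M→{G, K}; now {G, K, M}.
State K is in {G, K, M}.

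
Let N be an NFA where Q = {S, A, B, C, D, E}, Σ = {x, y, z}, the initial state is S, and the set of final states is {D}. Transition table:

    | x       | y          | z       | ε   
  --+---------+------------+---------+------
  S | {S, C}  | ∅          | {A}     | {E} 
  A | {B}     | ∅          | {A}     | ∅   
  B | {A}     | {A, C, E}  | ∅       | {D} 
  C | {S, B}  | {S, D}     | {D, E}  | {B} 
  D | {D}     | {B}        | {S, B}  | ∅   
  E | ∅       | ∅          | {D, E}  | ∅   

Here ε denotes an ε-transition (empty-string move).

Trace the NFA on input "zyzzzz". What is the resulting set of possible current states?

{S, A, B, D, E}

Start: ε-closure({S}) = {S, E}.
Read 'z': S→{A}, E→{D, E}; now {A, D, E}.
Read 'y': A→∅, D→{B}, E→∅; union {B}; ε-closure = {B, D}.
Read 'z': B→∅, D→{S, B}; union {S, B}; ε-closure = {S, B, D, E}.
Read 'z': S→{A}, B→∅, D→{S, B}, E→{D, E}; now {S, A, B, D, E}.
Read 'z': S→{A}, A→{A}, B→∅, D→{S, B}, E→{D, E}; now {S, A, B, D, E}.
Read 'z': S→{A}, A→{A}, B→∅, D→{S, B}, E→{D, E}; now {S, A, B, D, E}.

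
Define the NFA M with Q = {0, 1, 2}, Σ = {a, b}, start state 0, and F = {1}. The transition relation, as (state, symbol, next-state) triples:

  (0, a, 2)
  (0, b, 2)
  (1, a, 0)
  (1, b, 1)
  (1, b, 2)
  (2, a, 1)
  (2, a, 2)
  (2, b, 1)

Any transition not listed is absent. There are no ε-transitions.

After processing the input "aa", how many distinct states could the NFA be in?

2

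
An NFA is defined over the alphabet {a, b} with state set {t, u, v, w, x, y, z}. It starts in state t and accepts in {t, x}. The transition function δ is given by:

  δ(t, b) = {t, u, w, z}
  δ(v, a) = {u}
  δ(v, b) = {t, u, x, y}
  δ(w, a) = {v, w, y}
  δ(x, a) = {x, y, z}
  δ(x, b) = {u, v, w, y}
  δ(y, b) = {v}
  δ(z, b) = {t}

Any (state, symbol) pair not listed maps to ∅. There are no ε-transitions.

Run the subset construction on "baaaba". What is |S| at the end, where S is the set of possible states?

4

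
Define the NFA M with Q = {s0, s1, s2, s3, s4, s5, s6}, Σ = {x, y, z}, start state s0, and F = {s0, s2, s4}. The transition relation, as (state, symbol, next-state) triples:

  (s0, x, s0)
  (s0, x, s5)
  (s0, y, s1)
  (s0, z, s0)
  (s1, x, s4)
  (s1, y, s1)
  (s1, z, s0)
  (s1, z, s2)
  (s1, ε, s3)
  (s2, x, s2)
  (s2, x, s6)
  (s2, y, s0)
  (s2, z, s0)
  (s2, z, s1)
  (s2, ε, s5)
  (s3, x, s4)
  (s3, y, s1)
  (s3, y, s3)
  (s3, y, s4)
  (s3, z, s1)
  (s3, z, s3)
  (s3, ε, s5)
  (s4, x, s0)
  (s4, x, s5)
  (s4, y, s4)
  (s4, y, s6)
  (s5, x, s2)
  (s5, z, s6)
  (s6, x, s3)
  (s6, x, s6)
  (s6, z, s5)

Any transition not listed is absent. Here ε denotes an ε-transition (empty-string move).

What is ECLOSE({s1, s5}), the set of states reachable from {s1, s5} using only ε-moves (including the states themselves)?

{s1, s3, s5}

Begin with {s1, s5}.
ε-move s1 → s3; add s3.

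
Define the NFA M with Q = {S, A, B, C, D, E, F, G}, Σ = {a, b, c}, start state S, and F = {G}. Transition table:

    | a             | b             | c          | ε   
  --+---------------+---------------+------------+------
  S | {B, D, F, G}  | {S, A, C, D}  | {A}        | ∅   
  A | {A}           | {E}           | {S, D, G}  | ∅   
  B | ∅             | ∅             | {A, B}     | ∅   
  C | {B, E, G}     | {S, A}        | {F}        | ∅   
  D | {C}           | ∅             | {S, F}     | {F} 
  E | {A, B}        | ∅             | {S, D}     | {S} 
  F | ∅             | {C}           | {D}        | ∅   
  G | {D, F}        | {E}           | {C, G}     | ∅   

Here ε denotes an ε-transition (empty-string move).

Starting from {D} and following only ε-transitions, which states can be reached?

{D, F}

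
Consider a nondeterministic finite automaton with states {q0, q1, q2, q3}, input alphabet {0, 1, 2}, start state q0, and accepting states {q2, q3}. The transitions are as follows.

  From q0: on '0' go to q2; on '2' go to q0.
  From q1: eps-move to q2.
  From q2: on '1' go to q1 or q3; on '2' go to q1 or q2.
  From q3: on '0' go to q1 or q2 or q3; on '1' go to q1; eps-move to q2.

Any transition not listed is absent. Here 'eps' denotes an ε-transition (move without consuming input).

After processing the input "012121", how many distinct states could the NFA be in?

Start in {q0}.
Read '0': {q0} → {q2}.
Read '1': {q2} → {q1, q2, q3}.
Read '2': {q1, q2, q3} → {q1, q2}.
Read '1': {q1, q2} → {q1, q2, q3}.
Read '2': {q1, q2, q3} → {q1, q2}.
Read '1': {q1, q2} → {q1, q2, q3}.
That set has 3 states.

3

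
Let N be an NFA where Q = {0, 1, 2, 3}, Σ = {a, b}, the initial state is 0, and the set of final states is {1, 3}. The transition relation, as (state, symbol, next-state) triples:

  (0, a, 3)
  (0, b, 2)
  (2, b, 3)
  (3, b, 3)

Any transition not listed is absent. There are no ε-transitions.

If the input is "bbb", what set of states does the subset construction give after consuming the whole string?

Start in {0}.
Read 'b': 0→{2}; now {2}.
Read 'b': 2→{3}; now {3}.
Read 'b': 3→{3}; now {3}.

{3}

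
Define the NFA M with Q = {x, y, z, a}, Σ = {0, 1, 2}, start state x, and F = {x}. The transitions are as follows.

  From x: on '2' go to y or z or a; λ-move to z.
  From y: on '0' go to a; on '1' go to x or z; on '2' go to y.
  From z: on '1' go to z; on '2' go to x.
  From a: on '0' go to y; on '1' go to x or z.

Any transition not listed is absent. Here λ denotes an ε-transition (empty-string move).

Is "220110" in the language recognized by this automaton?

No

Start: ε-closure({x}) = {x, z}.
Read '2': x→{y, z, a}, z→{x}; now {x, y, z, a}.
Read '2': x→{y, z, a}, y→{y}, z→{x}, a→∅; now {x, y, z, a}.
Read '0': x→∅, y→{a}, z→∅, a→{y}; now {y, a}.
Read '1': y→{x, z}, a→{x, z}; now {x, z}.
Read '1': x→∅, z→{z}; now {z}.
Read '0': z→∅; now ∅.
The final set ∅ contains no accepting state.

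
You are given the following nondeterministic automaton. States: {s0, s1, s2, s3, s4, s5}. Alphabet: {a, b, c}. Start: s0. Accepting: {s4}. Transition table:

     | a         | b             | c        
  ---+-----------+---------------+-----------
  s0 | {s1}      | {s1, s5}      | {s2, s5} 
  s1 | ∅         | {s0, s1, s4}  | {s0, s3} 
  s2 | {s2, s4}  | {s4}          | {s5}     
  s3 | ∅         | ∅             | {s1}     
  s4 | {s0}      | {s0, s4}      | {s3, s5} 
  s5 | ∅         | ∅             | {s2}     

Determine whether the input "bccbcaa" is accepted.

Start in {s0}.
Read 'b': {s0} → {s1, s5}.
Read 'c': {s1, s5} → {s0, s2, s3}.
Read 'c': {s0, s2, s3} → {s1, s2, s5}.
Read 'b': {s1, s2, s5} → {s0, s1, s4}.
Read 'c': {s0, s1, s4} → {s0, s2, s3, s5}.
Read 'a': {s0, s2, s3, s5} → {s1, s2, s4}.
Read 'a': {s1, s2, s4} → {s0, s2, s4}.
The final set {s0, s2, s4} contains the accepting state s4.

Yes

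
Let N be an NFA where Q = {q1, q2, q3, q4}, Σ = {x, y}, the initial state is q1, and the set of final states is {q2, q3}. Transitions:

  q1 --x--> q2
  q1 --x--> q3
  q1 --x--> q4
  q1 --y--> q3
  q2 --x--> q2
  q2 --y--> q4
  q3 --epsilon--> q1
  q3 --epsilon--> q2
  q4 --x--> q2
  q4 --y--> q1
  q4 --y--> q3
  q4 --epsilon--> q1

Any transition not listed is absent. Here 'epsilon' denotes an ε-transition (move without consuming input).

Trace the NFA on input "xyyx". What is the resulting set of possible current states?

{q1, q2, q3, q4}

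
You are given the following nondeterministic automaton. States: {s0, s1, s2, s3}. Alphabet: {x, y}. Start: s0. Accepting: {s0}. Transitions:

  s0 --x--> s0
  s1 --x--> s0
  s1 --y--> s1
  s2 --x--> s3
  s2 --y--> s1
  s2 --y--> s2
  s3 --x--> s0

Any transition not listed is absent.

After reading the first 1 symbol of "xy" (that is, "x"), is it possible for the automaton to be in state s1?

No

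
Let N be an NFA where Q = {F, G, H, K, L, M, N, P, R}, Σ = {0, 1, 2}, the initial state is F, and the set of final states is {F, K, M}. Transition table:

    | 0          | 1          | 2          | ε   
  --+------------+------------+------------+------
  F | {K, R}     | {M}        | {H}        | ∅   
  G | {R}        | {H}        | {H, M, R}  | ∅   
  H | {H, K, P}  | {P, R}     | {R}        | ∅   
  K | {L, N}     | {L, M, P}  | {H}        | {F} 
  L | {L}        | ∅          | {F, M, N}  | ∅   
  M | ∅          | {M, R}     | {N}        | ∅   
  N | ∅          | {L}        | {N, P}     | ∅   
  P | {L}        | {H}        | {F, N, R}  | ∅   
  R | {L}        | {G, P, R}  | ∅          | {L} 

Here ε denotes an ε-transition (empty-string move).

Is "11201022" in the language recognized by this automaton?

No

Start in {F}.
Read '1': F→{M}; now {M}.
Read '1': M→{M, R}; union {M, R}; ε-closure = {L, M, R}.
Read '2': L→{F, M, N}, M→{N}, R→∅; now {F, M, N}.
Read '0': F→{K, R}, M→∅, N→∅; union {K, R}; ε-closure = {F, K, L, R}.
Read '1': F→{M}, K→{L, M, P}, L→∅, R→{G, P, R}; now {G, L, M, P, R}.
Read '0': G→{R}, L→{L}, M→∅, P→{L}, R→{L}; now {L, R}.
Read '2': L→{F, M, N}, R→∅; now {F, M, N}.
Read '2': F→{H}, M→{N}, N→{N, P}; now {H, N, P}.
The final set {H, N, P} contains no accepting state.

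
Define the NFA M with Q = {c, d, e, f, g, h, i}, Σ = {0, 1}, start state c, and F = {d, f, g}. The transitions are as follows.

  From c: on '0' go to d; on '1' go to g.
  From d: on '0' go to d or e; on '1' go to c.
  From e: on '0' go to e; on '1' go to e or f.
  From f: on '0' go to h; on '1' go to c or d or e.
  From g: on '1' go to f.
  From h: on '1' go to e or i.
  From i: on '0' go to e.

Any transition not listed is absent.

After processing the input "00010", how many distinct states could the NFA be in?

Start in {c}.
Read '0': c→{d}; now {d}.
Read '0': d→{d, e}; now {d, e}.
Read '0': d→{d, e}, e→{e}; now {d, e}.
Read '1': d→{c}, e→{e, f}; now {c, e, f}.
Read '0': c→{d}, e→{e}, f→{h}; now {d, e, h}.
That set has 3 states.

3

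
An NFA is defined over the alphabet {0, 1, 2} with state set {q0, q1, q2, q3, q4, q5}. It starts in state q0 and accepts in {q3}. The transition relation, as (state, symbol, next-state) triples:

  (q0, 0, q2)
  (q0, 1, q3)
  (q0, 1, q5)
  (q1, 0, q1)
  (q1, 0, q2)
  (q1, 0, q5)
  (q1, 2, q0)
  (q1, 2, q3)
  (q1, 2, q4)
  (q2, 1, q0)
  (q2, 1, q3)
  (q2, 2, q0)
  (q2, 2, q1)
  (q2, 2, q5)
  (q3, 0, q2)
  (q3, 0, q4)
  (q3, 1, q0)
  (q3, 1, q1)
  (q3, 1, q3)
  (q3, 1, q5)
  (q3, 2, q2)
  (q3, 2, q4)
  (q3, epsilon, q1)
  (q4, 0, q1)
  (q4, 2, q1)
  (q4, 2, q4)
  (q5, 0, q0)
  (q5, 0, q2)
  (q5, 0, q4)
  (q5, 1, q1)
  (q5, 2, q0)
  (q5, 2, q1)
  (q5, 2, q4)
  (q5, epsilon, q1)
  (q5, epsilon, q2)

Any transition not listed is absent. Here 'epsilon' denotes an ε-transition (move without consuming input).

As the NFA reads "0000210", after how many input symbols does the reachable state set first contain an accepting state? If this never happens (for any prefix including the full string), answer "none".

Start in {q0}.
Read '0': q0→{q2}; now {q2}.
Read '0': q2→∅; now ∅.
The set is empty and remains empty for the remaining 5 symbols.
No reachable set along the way intersects F.

none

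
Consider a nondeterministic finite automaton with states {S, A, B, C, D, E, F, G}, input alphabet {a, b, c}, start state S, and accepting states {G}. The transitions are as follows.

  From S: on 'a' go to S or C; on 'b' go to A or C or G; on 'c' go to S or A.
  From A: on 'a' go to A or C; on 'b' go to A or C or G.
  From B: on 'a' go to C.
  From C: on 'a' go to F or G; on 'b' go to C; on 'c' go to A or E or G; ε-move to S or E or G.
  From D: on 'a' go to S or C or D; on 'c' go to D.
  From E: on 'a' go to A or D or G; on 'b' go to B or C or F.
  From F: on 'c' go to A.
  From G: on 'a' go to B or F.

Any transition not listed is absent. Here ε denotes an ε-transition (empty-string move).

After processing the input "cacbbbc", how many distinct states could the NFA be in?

4

Start in {S}.
Read 'c': {S} → {S, A}.
Read 'a': {S, A} → {S, A, C, E, G}.
Read 'c': {S, A, C, E, G} → {S, A, E, G}.
Read 'b': {S, A, E, G} → {S, A, B, C, E, F, G}.
Read 'b': {S, A, B, C, E, F, G} → {S, A, B, C, E, F, G}.
Read 'b': {S, A, B, C, E, F, G} → {S, A, B, C, E, F, G}.
Read 'c': {S, A, B, C, E, F, G} → {S, A, E, G}.
That set has 4 states.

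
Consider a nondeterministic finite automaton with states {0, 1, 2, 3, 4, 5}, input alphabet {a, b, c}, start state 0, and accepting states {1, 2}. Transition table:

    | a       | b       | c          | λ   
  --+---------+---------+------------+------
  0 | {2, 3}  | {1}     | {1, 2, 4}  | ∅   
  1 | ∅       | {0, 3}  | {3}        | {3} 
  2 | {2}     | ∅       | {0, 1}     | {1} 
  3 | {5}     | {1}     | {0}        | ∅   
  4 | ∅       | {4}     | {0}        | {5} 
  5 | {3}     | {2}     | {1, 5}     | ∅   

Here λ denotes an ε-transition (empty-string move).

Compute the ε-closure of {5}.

{5}

Begin with {5}.
No ε-moves leave this set, so the closure equals the set itself.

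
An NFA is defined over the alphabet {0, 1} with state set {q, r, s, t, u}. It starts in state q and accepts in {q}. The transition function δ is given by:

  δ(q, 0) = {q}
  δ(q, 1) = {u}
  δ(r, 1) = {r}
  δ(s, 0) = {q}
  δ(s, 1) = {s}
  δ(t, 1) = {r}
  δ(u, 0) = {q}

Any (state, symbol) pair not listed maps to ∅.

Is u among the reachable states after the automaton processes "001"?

Start in {q}.
Read '0': q→{q}; now {q}.
Read '0': q→{q}; now {q}.
Read '1': q→{u}; now {u}.
State u is in {u}.

Yes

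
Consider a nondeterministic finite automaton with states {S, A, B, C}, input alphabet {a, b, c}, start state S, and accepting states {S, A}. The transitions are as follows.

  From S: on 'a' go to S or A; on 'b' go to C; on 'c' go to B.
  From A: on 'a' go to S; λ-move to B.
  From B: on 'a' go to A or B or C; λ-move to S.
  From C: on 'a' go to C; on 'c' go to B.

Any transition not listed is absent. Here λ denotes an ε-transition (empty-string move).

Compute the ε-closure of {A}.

{S, A, B}

Begin with {A}.
ε-move A → B; add B.
ε-move B → S; add S.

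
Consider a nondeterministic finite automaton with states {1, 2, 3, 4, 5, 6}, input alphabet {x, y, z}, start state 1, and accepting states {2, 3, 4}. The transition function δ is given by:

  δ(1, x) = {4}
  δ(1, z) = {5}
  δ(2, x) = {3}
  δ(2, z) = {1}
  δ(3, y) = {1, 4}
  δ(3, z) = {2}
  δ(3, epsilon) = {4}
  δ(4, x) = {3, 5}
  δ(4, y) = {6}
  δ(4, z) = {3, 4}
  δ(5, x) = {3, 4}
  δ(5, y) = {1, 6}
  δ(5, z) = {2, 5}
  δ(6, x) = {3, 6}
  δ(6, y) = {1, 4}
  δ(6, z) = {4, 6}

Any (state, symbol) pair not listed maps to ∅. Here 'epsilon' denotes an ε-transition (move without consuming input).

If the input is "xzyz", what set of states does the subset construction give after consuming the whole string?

Start in {1}.
Read 'x': 1→{4}; now {4}.
Read 'z': 4→{3, 4}; now {3, 4}.
Read 'y': 3→{1, 4}, 4→{6}; now {1, 4, 6}.
Read 'z': 1→{5}, 4→{3, 4}, 6→{4, 6}; now {3, 4, 5, 6}.

{3, 4, 5, 6}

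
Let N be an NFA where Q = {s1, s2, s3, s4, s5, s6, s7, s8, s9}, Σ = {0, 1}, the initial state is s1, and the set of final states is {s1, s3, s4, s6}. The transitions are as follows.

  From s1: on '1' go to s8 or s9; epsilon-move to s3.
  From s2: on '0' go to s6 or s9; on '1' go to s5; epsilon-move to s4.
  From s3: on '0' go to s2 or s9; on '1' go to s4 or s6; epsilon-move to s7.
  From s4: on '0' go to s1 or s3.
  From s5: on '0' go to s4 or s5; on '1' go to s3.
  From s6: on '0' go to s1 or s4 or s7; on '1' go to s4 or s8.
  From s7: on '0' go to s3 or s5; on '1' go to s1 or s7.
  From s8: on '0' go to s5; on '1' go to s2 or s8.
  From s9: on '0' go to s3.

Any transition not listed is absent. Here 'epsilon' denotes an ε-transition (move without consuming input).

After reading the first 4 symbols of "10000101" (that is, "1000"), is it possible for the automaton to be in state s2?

Yes

Start: ε-closure({s1}) = {s1, s3, s7}.
Read '1': s1→{s8, s9}, s3→{s4, s6}, s7→{s1, s7}; union {s1, s4, s6, s7, s8, s9}; ε-closure = {s1, s3, s4, s6, s7, s8, s9}.
Read '0': s1→∅, s3→{s2, s9}, s4→{s1, s3}, s6→{s1, s4, s7}, s7→{s3, s5}, s8→{s5}, s9→{s3}; now {s1, s2, s3, s4, s5, s7, s9}.
Read '0': s1→∅, s2→{s6, s9}, s3→{s2, s9}, s4→{s1, s3}, s5→{s4, s5}, s7→{s3, s5}, s9→{s3}; union {s1, s2, s3, s4, s5, s6, s9}; ε-closure = {s1, s2, s3, s4, s5, s6, s7, s9}.
Read '0': s1→∅, s2→{s6, s9}, s3→{s2, s9}, s4→{s1, s3}, s5→{s4, s5}, s6→{s1, s4, s7}, s7→{s3, s5}, s9→{s3}; now {s1, s2, s3, s4, s5, s6, s7, s9}.
State s2 is in {s1, s2, s3, s4, s5, s6, s7, s9}.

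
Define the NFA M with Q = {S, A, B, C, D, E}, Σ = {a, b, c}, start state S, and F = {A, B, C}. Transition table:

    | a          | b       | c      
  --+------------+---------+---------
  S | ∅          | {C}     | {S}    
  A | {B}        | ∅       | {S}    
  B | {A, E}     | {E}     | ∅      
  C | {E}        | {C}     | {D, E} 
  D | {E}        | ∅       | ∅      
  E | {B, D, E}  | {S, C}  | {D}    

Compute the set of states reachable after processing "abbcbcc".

Start in {S}.
Read 'a': {S} → ∅.
The set is empty and remains empty for the remaining 6 symbols.

∅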